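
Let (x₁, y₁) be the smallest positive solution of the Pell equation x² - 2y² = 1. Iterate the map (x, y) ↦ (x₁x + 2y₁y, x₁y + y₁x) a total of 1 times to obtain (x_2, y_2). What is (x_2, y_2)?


Step 1: Find the fundamental solution (x₁, y₁) of x² - 2y² = 1.
  Expand √2 as a continued fraction. a₀ = ⌊√2⌋ = 1; iterate m_{k+1} = d_k·a_k − m_k, d_{k+1} = (2 − m_{k+1}²)/d_k, a_{k+1} = ⌊(a₀ + m_{k+1})/d_{k+1}⌋ (starting m₀ = 0, d₀ = 1), with convergents p_k = a_k·p_{k-1} + p_{k-2}, q_k = a_k·q_{k-1} + q_{k-2} (p₋₁ = 1, q₋₁ = 0):
  k = 0: a₀ = 1; p₀/q₀ = 1/1; p₀² − 2·q₀² = 1 − 2 = -1.
  k = 1: m = 1, d = 1, a = ⌊(1 + 1)/1⌋ = 2; p/q = (2·1 + 1)/(2·1 + 0) = 3/2; p² − 2·q² = 9 − 8 = 1.
  The first convergent with p² − 2·q² = 1 gives the fundamental solution (x₁, y₁) = (3, 2).
Step 2: Apply the recurrence (x_{n+1}, y_{n+1}) = (x₁x_n + 2y₁y_n, x₁y_n + y₁x_n) repeatedly.
  From (x_1, y_1) = (3, 2): x_2 = 3·3 + 2·2·2 = 17; y_2 = 3·2 + 2·3 = 12.
Step 3: Verify x_2² - 2·y_2² = 289 - 288 = 1 (should be 1). ✓

(x_1, y_1) = (3, 2); (x_2, y_2) = (17, 12).


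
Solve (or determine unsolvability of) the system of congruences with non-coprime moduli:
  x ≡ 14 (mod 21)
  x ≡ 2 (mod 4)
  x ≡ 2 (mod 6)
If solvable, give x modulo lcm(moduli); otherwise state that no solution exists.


Moduli 21, 4, 6 are not pairwise coprime, so CRT works modulo lcm(m_i) when all pairwise compatibility conditions hold.
Pairwise compatibility: gcd(m_i, m_j) must divide a_i - a_j for every pair.
Merge one congruence at a time:
  Start: x ≡ 14 (mod 21).
  Combine with x ≡ 2 (mod 4): gcd(21, 4) = 1; 2 - 14 = -12, which IS divisible by 1, so compatible.
    Write x = 14 + 21·t and substitute into x ≡ 2 (mod 4): 21·t ≡ 2 − 14 = -12 (mod 4).
    Reduce coefficients mod 4: 1·t ≡ 0 (mod 4).
    So t ≡ 0 (mod 4).
    Then x = 14 + 21·0 = 14, valid modulo lcm(21, 4) = 84: x ≡ 14 (mod 84).
  Combine with x ≡ 2 (mod 6): gcd(84, 6) = 6; 2 - 14 = -12, which IS divisible by 6, so compatible.
    Write x = 14 + 84·t and substitute into x ≡ 2 (mod 6): 84·t ≡ 2 − 14 = -12 (mod 6).
    Divide the congruence (and modulus) by g = 6: 14·t ≡ -2 (mod 1).
    Modulo 1 every t works; take t = 0.
    Then x = 14 + 84·0 = 14, valid modulo lcm(84, 6) = 84: x ≡ 14 (mod 84).
Verify: 14 mod 21 = 14, 14 mod 4 = 2, 14 mod 6 = 2.

x ≡ 14 (mod 84).


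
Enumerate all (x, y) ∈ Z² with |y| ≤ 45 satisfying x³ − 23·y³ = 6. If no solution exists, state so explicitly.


The equation is x³ - 23y³ = 6. For fixed y, x³ = 23·y³ + 6, so a solution requires the RHS to be a perfect cube.
Strategy: iterate y from -45 to 45, compute RHS = 23·y³ + 6, and check whether it is a (positive or negative) perfect cube.
Check small values of y:
  y = 0: RHS = 6 is not a perfect cube.
  y = 1: RHS = 29 is not a perfect cube.
  y = -1: RHS = -17 is not a perfect cube.
  y = 2: RHS = 190 is not a perfect cube.
  y = -2: RHS = -178 is not a perfect cube.
  y = 3: RHS = 627 is not a perfect cube.
  y = -3: RHS = -615 is not a perfect cube.
Continuing the search up to |y| = 45 finds no solutions either.
No (x, y) in the scanned range satisfies the equation.

No integer solutions with |y| ≤ 45.


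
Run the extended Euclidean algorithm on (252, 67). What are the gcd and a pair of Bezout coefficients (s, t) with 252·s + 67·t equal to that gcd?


Euclidean algorithm on (252, 67) — divide until remainder is 0:
  252 = 3 · 67 + 51
  67 = 1 · 51 + 16
  51 = 3 · 16 + 3
  16 = 5 · 3 + 1
  3 = 3 · 1 + 0
gcd(252, 67) = 1.
Track Bezout coefficients alongside the remainders: start with r₀ = 252 = a·1 + b·0 (s = 1, t = 0) and r₁ = 67 = a·0 + b·1 (s = 0, t = 1); each new remainder r_{k+1} = r_{k-1} − q_k·r_k inherits s_{k+1} = s_{k-1} − q_k·s_k, t_{k+1} = t_{k-1} − q_k·t_k, so r_k = a·s_k + b·t_k at every step:
  q = 3: r = 51, s = 1 − 3·0 = 1, t = 0 − 3·1 = -3  (check: 252·1 + 67·(-3) = 51)
  q = 1: r = 16, s = 0 − 1·1 = -1, t = 1 − 1·(-3) = 4  (check: 252·(-1) + 67·4 = 16)
  q = 3: r = 3, s = 1 − 3·(-1) = 4, t = -3 − 3·4 = -15  (check: 252·4 + 67·(-15) = 3)
  q = 5: r = 1, s = -1 − 5·4 = -21, t = 4 − 5·(-15) = 79  (check: 252·(-21) + 67·79 = 1)
The row with r = 1 (the gcd) gives the Bezout coefficients s = -21, t = 79.
Result: 252 · (-21) + 67 · (79) = 1.

gcd(252, 67) = 1; s = -21, t = 79 (check: 252·(-21) + 67·79 = 1).


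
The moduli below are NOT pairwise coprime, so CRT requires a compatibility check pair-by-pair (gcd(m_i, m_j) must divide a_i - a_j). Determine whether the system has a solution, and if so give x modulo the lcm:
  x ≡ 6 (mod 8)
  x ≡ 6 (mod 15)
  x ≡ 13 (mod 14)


Moduli 8, 15, 14 are not pairwise coprime, so CRT works modulo lcm(m_i) when all pairwise compatibility conditions hold.
Pairwise compatibility: gcd(m_i, m_j) must divide a_i - a_j for every pair.
Merge one congruence at a time:
  Start: x ≡ 6 (mod 8).
  Combine with x ≡ 6 (mod 15): gcd(8, 15) = 1; 6 - 6 = 0, which IS divisible by 1, so compatible.
    Write x = 6 + 8·t and substitute into x ≡ 6 (mod 15): 8·t ≡ 6 − 6 = 0 (mod 15).
    The inverse of 8 mod 15 is 2 (since 8·2 = 16 = 1·15 + 1), so t ≡ 2·0 = 0 ≡ 0 (mod 15).
    Then x = 6 + 8·0 = 6, valid modulo lcm(8, 15) = 120: x ≡ 6 (mod 120).
  Combine with x ≡ 13 (mod 14): gcd(120, 14) = 2, and 13 - 6 = 7 is NOT divisible by 2.
    ⇒ system is inconsistent (no integer solution).

No solution (the system is inconsistent).


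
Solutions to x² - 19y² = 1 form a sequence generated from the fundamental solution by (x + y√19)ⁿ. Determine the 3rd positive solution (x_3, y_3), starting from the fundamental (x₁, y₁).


Step 1: Find the fundamental solution (x₁, y₁) of x² - 19y² = 1.
  Expand √19 as a continued fraction. a₀ = ⌊√19⌋ = 4; iterate m_{k+1} = d_k·a_k − m_k, d_{k+1} = (19 − m_{k+1}²)/d_k, a_{k+1} = ⌊(a₀ + m_{k+1})/d_{k+1}⌋ (starting m₀ = 0, d₀ = 1), with convergents p_k = a_k·p_{k-1} + p_{k-2}, q_k = a_k·q_{k-1} + q_{k-2} (p₋₁ = 1, q₋₁ = 0):
  k = 0: a₀ = 4; p₀/q₀ = 4/1; p₀² − 19·q₀² = 16 − 19 = -3.
  k = 1: m = 4, d = 3, a = ⌊(4 + 4)/3⌋ = 2; p/q = (2·4 + 1)/(2·1 + 0) = 9/2; p² − 19·q² = 81 − 76 = 5.
  k = 2: m = 2, d = 5, a = ⌊(4 + 2)/5⌋ = 1; p/q = (1·9 + 4)/(1·2 + 1) = 13/3; p² − 19·q² = 169 − 171 = -2.
  k = 3: m = 3, d = 2, a = ⌊(4 + 3)/2⌋ = 3; p/q = (3·13 + 9)/(3·3 + 2) = 48/11; p² − 19·q² = 2304 − 2299 = 5.
  k = 4: m = 3, d = 5, a = ⌊(4 + 3)/5⌋ = 1; p/q = (1·48 + 13)/(1·11 + 3) = 61/14; p² − 19·q² = 3721 − 3724 = -3.
  k = 5: m = 2, d = 3, a = ⌊(4 + 2)/3⌋ = 2; p/q = (2·61 + 48)/(2·14 + 11) = 170/39; p² − 19·q² = 28900 − 28899 = 1.
  The first convergent with p² − 19·q² = 1 gives the fundamental solution (x₁, y₁) = (170, 39).
Step 2: Apply the recurrence (x_{n+1}, y_{n+1}) = (x₁x_n + 19y₁y_n, x₁y_n + y₁x_n) repeatedly.
  From (x_1, y_1) = (170, 39): x_2 = 170·170 + 19·39·39 = 57799; y_2 = 170·39 + 39·170 = 13260.
  From (x_2, y_2) = (57799, 13260): x_3 = 170·57799 + 19·39·13260 = 19651490; y_3 = 170·13260 + 39·57799 = 4508361.
Step 3: Verify x_3² - 19·y_3² = 386181059220100 - 386181059220099 = 1 (should be 1). ✓

(x_1, y_1) = (170, 39); (x_3, y_3) = (19651490, 4508361).


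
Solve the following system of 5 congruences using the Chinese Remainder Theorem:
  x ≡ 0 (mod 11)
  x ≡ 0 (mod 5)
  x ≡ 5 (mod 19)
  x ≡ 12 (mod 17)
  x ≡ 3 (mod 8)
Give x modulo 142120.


Product of moduli M = 11 · 5 · 19 · 17 · 8 = 142120.
Merge one congruence at a time:
  Start: x ≡ 0 (mod 11).
  Combine with x ≡ 0 (mod 5); new modulus lcm = 55.
    Write x = 0 + 11·t and substitute into x ≡ 0 (mod 5): 11·t ≡ 0 − 0 = 0 (mod 5).
    Reduce coefficients mod 5: 1·t ≡ 0 (mod 5).
    So t ≡ 0 (mod 5).
    Then x = 0 + 11·0 = 0, valid modulo lcm(11, 5) = 55: x ≡ 0 (mod 55).
  Combine with x ≡ 5 (mod 19); new modulus lcm = 1045.
    Write x = 0 + 55·t and substitute into x ≡ 5 (mod 19): 55·t ≡ 5 − 0 = 5 (mod 19).
    Reduce coefficients mod 19: 17·t ≡ 5 (mod 19).
    The inverse of 17 mod 19 is 9 (since 17·9 = 153 = 8·19 + 1), so t ≡ 9·5 = 45 ≡ 7 (mod 19).
    Then x = 0 + 55·7 = 385, valid modulo lcm(55, 19) = 1045: x ≡ 385 (mod 1045).
  Combine with x ≡ 12 (mod 17); new modulus lcm = 17765.
    Write x = 385 + 1045·t and substitute into x ≡ 12 (mod 17): 1045·t ≡ 12 − 385 = -373 (mod 17).
    Reduce coefficients mod 17: 8·t ≡ 1 (mod 17).
    The inverse of 8 mod 17 is 15 (since 8·15 = 120 = 7·17 + 1), so t ≡ 15·1 = 15 ≡ 15 (mod 17).
    Then x = 385 + 1045·15 = 16060, valid modulo lcm(1045, 17) = 17765: x ≡ 16060 (mod 17765).
  Combine with x ≡ 3 (mod 8); new modulus lcm = 142120.
    Write x = 16060 + 17765·t and substitute into x ≡ 3 (mod 8): 17765·t ≡ 3 − 16060 = -16057 (mod 8).
    Reduce coefficients mod 8: 5·t ≡ 7 (mod 8).
    The inverse of 5 mod 8 is 5 (since 5·5 = 25 = 3·8 + 1), so t ≡ 5·7 = 35 ≡ 3 (mod 8).
    Then x = 16060 + 17765·3 = 69355, valid modulo lcm(17765, 8) = 142120: x ≡ 69355 (mod 142120).
Verify against each original: 69355 mod 11 = 0, 69355 mod 5 = 0, 69355 mod 19 = 5, 69355 mod 17 = 12, 69355 mod 8 = 3.

x ≡ 69355 (mod 142120).


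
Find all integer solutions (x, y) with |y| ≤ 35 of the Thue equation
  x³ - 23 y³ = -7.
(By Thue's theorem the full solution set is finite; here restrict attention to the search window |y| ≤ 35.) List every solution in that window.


The equation is x³ - 23y³ = -7. For fixed y, x³ = 23·y³ − 7, so a solution requires the RHS to be a perfect cube.
Strategy: iterate y from -35 to 35, compute RHS = 23·y³ − 7, and check whether it is a (positive or negative) perfect cube.
Check small values of y:
  y = 0: RHS = -7 is not a perfect cube.
  y = 1: RHS = 16 is not a perfect cube.
  y = -1: RHS = -30 is not a perfect cube.
  y = 2: RHS = 177 is not a perfect cube.
  y = -2: RHS = -191 is not a perfect cube.
  y = 3: RHS = 614 is not a perfect cube.
  y = -3: RHS = -628 is not a perfect cube.
Continuing the search up to |y| = 35 finds no solutions either.
No (x, y) in the scanned range satisfies the equation.

No integer solutions with |y| ≤ 35.


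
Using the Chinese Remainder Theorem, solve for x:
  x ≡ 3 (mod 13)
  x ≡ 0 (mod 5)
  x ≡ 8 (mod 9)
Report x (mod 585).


Moduli 13, 5, 9 are pairwise coprime; by CRT there is a unique solution modulo M = 13 · 5 · 9 = 585.
Solve pairwise, accumulating the modulus:
  Start with x ≡ 3 (mod 13).
  Combine with x ≡ 0 (mod 5): since gcd(13, 5) = 1, we get a unique residue mod 65.
    Write x = 3 + 13·t and substitute into x ≡ 0 (mod 5): 13·t ≡ 0 − 3 = -3 (mod 5).
    Reduce coefficients mod 5: 3·t ≡ 2 (mod 5).
    The inverse of 3 mod 5 is 2 (since 3·2 = 6 = 1·5 + 1), so t ≡ 2·2 = 4 ≡ 4 (mod 5).
    Then x = 3 + 13·4 = 55, valid modulo lcm(13, 5) = 65: x ≡ 55 (mod 65).
  Combine with x ≡ 8 (mod 9): since gcd(65, 9) = 1, we get a unique residue mod 585.
    Write x = 55 + 65·t and substitute into x ≡ 8 (mod 9): 65·t ≡ 8 − 55 = -47 (mod 9).
    Reduce coefficients mod 9: 2·t ≡ 7 (mod 9).
    The inverse of 2 mod 9 is 5 (since 2·5 = 10 = 1·9 + 1), so t ≡ 5·7 = 35 ≡ 8 (mod 9).
    Then x = 55 + 65·8 = 575, valid modulo lcm(65, 9) = 585: x ≡ 575 (mod 585).
Verify: 575 mod 13 = 3 ✓, 575 mod 5 = 0 ✓, 575 mod 9 = 8 ✓.

x ≡ 575 (mod 585).


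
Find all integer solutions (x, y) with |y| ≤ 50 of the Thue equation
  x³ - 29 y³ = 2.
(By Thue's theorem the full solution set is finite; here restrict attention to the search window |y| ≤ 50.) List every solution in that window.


The equation is x³ - 29y³ = 2. For fixed y, x³ = 29·y³ + 2, so a solution requires the RHS to be a perfect cube.
Strategy: iterate y from -50 to 50, compute RHS = 29·y³ + 2, and check whether it is a (positive or negative) perfect cube.
Check small values of y:
  y = 0: RHS = 2 is not a perfect cube.
  y = 1: RHS = 31 is not a perfect cube.
  y = -1: RHS = -27 = (-3)³ ⇒ x = -3 works.
  y = 2: RHS = 234 is not a perfect cube.
  y = -2: RHS = -230 is not a perfect cube.
  y = 3: RHS = 785 is not a perfect cube.
  y = -3: RHS = -781 is not a perfect cube.
Continuing the search up to |y| = 50 finds no further solutions beyond those listed.
Collected solutions: (-3, -1).

Solutions (with |y| ≤ 50): (-3, -1).


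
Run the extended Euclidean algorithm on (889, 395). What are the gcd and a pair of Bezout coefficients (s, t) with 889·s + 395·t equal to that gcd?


Euclidean algorithm on (889, 395) — divide until remainder is 0:
  889 = 2 · 395 + 99
  395 = 3 · 99 + 98
  99 = 1 · 98 + 1
  98 = 98 · 1 + 0
gcd(889, 395) = 1.
Track Bezout coefficients alongside the remainders: start with r₀ = 889 = a·1 + b·0 (s = 1, t = 0) and r₁ = 395 = a·0 + b·1 (s = 0, t = 1); each new remainder r_{k+1} = r_{k-1} − q_k·r_k inherits s_{k+1} = s_{k-1} − q_k·s_k, t_{k+1} = t_{k-1} − q_k·t_k, so r_k = a·s_k + b·t_k at every step:
  q = 2: r = 99, s = 1 − 2·0 = 1, t = 0 − 2·1 = -2  (check: 889·1 + 395·(-2) = 99)
  q = 3: r = 98, s = 0 − 3·1 = -3, t = 1 − 3·(-2) = 7  (check: 889·(-3) + 395·7 = 98)
  q = 1: r = 1, s = 1 − 1·(-3) = 4, t = -2 − 1·7 = -9  (check: 889·4 + 395·(-9) = 1)
The row with r = 1 (the gcd) gives the Bezout coefficients s = 4, t = -9.
Result: 889 · (4) + 395 · (-9) = 1.

gcd(889, 395) = 1; s = 4, t = -9 (check: 889·4 + 395·(-9) = 1).


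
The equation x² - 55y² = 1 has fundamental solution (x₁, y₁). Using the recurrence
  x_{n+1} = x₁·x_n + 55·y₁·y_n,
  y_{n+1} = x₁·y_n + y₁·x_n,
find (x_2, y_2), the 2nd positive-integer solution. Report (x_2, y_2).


Step 1: Find the fundamental solution (x₁, y₁) of x² - 55y² = 1.
  Expand √55 as a continued fraction. a₀ = ⌊√55⌋ = 7; iterate m_{k+1} = d_k·a_k − m_k, d_{k+1} = (55 − m_{k+1}²)/d_k, a_{k+1} = ⌊(a₀ + m_{k+1})/d_{k+1}⌋ (starting m₀ = 0, d₀ = 1), with convergents p_k = a_k·p_{k-1} + p_{k-2}, q_k = a_k·q_{k-1} + q_{k-2} (p₋₁ = 1, q₋₁ = 0):
  k = 0: a₀ = 7; p₀/q₀ = 7/1; p₀² − 55·q₀² = 49 − 55 = -6.
  k = 1: m = 7, d = 6, a = ⌊(7 + 7)/6⌋ = 2; p/q = (2·7 + 1)/(2·1 + 0) = 15/2; p² − 55·q² = 225 − 220 = 5.
  k = 2: m = 5, d = 5, a = ⌊(7 + 5)/5⌋ = 2; p/q = (2·15 + 7)/(2·2 + 1) = 37/5; p² − 55·q² = 1369 − 1375 = -6.
  k = 3: m = 5, d = 6, a = ⌊(7 + 5)/6⌋ = 2; p/q = (2·37 + 15)/(2·5 + 2) = 89/12; p² − 55·q² = 7921 − 7920 = 1.
  The first convergent with p² − 55·q² = 1 gives the fundamental solution (x₁, y₁) = (89, 12).
Step 2: Apply the recurrence (x_{n+1}, y_{n+1}) = (x₁x_n + 55y₁y_n, x₁y_n + y₁x_n) repeatedly.
  From (x_1, y_1) = (89, 12): x_2 = 89·89 + 55·12·12 = 15841; y_2 = 89·12 + 12·89 = 2136.
Step 3: Verify x_2² - 55·y_2² = 250937281 - 250937280 = 1 (should be 1). ✓

(x_1, y_1) = (89, 12); (x_2, y_2) = (15841, 2136).


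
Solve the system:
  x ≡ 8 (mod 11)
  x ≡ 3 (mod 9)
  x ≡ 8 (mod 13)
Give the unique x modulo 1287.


Moduli 11, 9, 13 are pairwise coprime; by CRT there is a unique solution modulo M = 11 · 9 · 13 = 1287.
Solve pairwise, accumulating the modulus:
  Start with x ≡ 8 (mod 11).
  Combine with x ≡ 3 (mod 9): since gcd(11, 9) = 1, we get a unique residue mod 99.
    Write x = 8 + 11·t and substitute into x ≡ 3 (mod 9): 11·t ≡ 3 − 8 = -5 (mod 9).
    Reduce coefficients mod 9: 2·t ≡ 4 (mod 9).
    The inverse of 2 mod 9 is 5 (since 2·5 = 10 = 1·9 + 1), so t ≡ 5·4 = 20 ≡ 2 (mod 9).
    Then x = 8 + 11·2 = 30, valid modulo lcm(11, 9) = 99: x ≡ 30 (mod 99).
  Combine with x ≡ 8 (mod 13): since gcd(99, 13) = 1, we get a unique residue mod 1287.
    Write x = 30 + 99·t and substitute into x ≡ 8 (mod 13): 99·t ≡ 8 − 30 = -22 (mod 13).
    Reduce coefficients mod 13: 8·t ≡ 4 (mod 13).
    The inverse of 8 mod 13 is 5 (since 8·5 = 40 = 3·13 + 1), so t ≡ 5·4 = 20 ≡ 7 (mod 13).
    Then x = 30 + 99·7 = 723, valid modulo lcm(99, 13) = 1287: x ≡ 723 (mod 1287).
Verify: 723 mod 11 = 8 ✓, 723 mod 9 = 3 ✓, 723 mod 13 = 8 ✓.

x ≡ 723 (mod 1287).


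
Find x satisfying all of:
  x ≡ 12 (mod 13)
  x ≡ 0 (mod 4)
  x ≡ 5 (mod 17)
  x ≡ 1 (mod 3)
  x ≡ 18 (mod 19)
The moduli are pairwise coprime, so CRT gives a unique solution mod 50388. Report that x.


Product of moduli M = 13 · 4 · 17 · 3 · 19 = 50388.
Merge one congruence at a time:
  Start: x ≡ 12 (mod 13).
  Combine with x ≡ 0 (mod 4); new modulus lcm = 52.
    Write x = 12 + 13·t and substitute into x ≡ 0 (mod 4): 13·t ≡ 0 − 12 = -12 (mod 4).
    Reduce coefficients mod 4: 1·t ≡ 0 (mod 4).
    So t ≡ 0 (mod 4).
    Then x = 12 + 13·0 = 12, valid modulo lcm(13, 4) = 52: x ≡ 12 (mod 52).
  Combine with x ≡ 5 (mod 17); new modulus lcm = 884.
    Write x = 12 + 52·t and substitute into x ≡ 5 (mod 17): 52·t ≡ 5 − 12 = -7 (mod 17).
    Reduce coefficients mod 17: 1·t ≡ 10 (mod 17).
    So t ≡ 10 (mod 17).
    Then x = 12 + 52·10 = 532, valid modulo lcm(52, 17) = 884: x ≡ 532 (mod 884).
  Combine with x ≡ 1 (mod 3); new modulus lcm = 2652.
    Write x = 532 + 884·t and substitute into x ≡ 1 (mod 3): 884·t ≡ 1 − 532 = -531 (mod 3).
    Reduce coefficients mod 3: 2·t ≡ 0 (mod 3).
    The inverse of 2 mod 3 is 2 (since 2·2 = 4 = 1·3 + 1), so t ≡ 2·0 = 0 ≡ 0 (mod 3).
    Then x = 532 + 884·0 = 532, valid modulo lcm(884, 3) = 2652: x ≡ 532 (mod 2652).
  Combine with x ≡ 18 (mod 19); new modulus lcm = 50388.
    Write x = 532 + 2652·t and substitute into x ≡ 18 (mod 19): 2652·t ≡ 18 − 532 = -514 (mod 19).
    Reduce coefficients mod 19: 11·t ≡ 18 (mod 19).
    The inverse of 11 mod 19 is 7 (since 11·7 = 77 = 4·19 + 1), so t ≡ 7·18 = 126 ≡ 12 (mod 19).
    Then x = 532 + 2652·12 = 32356, valid modulo lcm(2652, 19) = 50388: x ≡ 32356 (mod 50388).
Verify against each original: 32356 mod 13 = 12, 32356 mod 4 = 0, 32356 mod 17 = 5, 32356 mod 3 = 1, 32356 mod 19 = 18.

x ≡ 32356 (mod 50388).


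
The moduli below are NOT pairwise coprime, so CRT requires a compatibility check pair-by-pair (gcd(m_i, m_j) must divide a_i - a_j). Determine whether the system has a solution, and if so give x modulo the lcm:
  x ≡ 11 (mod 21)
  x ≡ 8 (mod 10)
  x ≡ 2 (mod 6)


Moduli 21, 10, 6 are not pairwise coprime, so CRT works modulo lcm(m_i) when all pairwise compatibility conditions hold.
Pairwise compatibility: gcd(m_i, m_j) must divide a_i - a_j for every pair.
Merge one congruence at a time:
  Start: x ≡ 11 (mod 21).
  Combine with x ≡ 8 (mod 10): gcd(21, 10) = 1; 8 - 11 = -3, which IS divisible by 1, so compatible.
    Write x = 11 + 21·t and substitute into x ≡ 8 (mod 10): 21·t ≡ 8 − 11 = -3 (mod 10).
    Reduce coefficients mod 10: 1·t ≡ 7 (mod 10).
    So t ≡ 7 (mod 10).
    Then x = 11 + 21·7 = 158, valid modulo lcm(21, 10) = 210: x ≡ 158 (mod 210).
  Combine with x ≡ 2 (mod 6): gcd(210, 6) = 6; 2 - 158 = -156, which IS divisible by 6, so compatible.
    Write x = 158 + 210·t and substitute into x ≡ 2 (mod 6): 210·t ≡ 2 − 158 = -156 (mod 6).
    Divide the congruence (and modulus) by g = 6: 35·t ≡ -26 (mod 1).
    Modulo 1 every t works; take t = 0.
    Then x = 158 + 210·0 = 158, valid modulo lcm(210, 6) = 210: x ≡ 158 (mod 210).
Verify: 158 mod 21 = 11, 158 mod 10 = 8, 158 mod 6 = 2.

x ≡ 158 (mod 210).


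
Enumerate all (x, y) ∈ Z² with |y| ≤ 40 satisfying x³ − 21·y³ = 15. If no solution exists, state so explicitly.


The equation is x³ - 21y³ = 15. For fixed y, x³ = 21·y³ + 15, so a solution requires the RHS to be a perfect cube.
Strategy: iterate y from -40 to 40, compute RHS = 21·y³ + 15, and check whether it is a (positive or negative) perfect cube.
Check small values of y:
  y = 0: RHS = 15 is not a perfect cube.
  y = 1: RHS = 36 is not a perfect cube.
  y = -1: RHS = -6 is not a perfect cube.
  y = 2: RHS = 183 is not a perfect cube.
  y = -2: RHS = -153 is not a perfect cube.
  y = 3: RHS = 582 is not a perfect cube.
  y = -3: RHS = -552 is not a perfect cube.
Continuing the search up to |y| = 40 finds no solutions either.
No (x, y) in the scanned range satisfies the equation.

No integer solutions with |y| ≤ 40.


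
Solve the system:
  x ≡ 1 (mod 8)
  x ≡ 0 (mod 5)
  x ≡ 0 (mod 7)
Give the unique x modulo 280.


Moduli 8, 5, 7 are pairwise coprime; by CRT there is a unique solution modulo M = 8 · 5 · 7 = 280.
Solve pairwise, accumulating the modulus:
  Start with x ≡ 1 (mod 8).
  Combine with x ≡ 0 (mod 5): since gcd(8, 5) = 1, we get a unique residue mod 40.
    Write x = 1 + 8·t and substitute into x ≡ 0 (mod 5): 8·t ≡ 0 − 1 = -1 (mod 5).
    Reduce coefficients mod 5: 3·t ≡ 4 (mod 5).
    The inverse of 3 mod 5 is 2 (since 3·2 = 6 = 1·5 + 1), so t ≡ 2·4 = 8 ≡ 3 (mod 5).
    Then x = 1 + 8·3 = 25, valid modulo lcm(8, 5) = 40: x ≡ 25 (mod 40).
  Combine with x ≡ 0 (mod 7): since gcd(40, 7) = 1, we get a unique residue mod 280.
    Write x = 25 + 40·t and substitute into x ≡ 0 (mod 7): 40·t ≡ 0 − 25 = -25 (mod 7).
    Reduce coefficients mod 7: 5·t ≡ 3 (mod 7).
    The inverse of 5 mod 7 is 3 (since 5·3 = 15 = 2·7 + 1), so t ≡ 3·3 = 9 ≡ 2 (mod 7).
    Then x = 25 + 40·2 = 105, valid modulo lcm(40, 7) = 280: x ≡ 105 (mod 280).
Verify: 105 mod 8 = 1 ✓, 105 mod 5 = 0 ✓, 105 mod 7 = 0 ✓.

x ≡ 105 (mod 280).


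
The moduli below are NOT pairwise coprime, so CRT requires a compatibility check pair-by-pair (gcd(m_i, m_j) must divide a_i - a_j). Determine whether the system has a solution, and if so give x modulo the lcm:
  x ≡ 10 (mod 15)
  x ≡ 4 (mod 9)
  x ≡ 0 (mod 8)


Moduli 15, 9, 8 are not pairwise coprime, so CRT works modulo lcm(m_i) when all pairwise compatibility conditions hold.
Pairwise compatibility: gcd(m_i, m_j) must divide a_i - a_j for every pair.
Merge one congruence at a time:
  Start: x ≡ 10 (mod 15).
  Combine with x ≡ 4 (mod 9): gcd(15, 9) = 3; 4 - 10 = -6, which IS divisible by 3, so compatible.
    Write x = 10 + 15·t and substitute into x ≡ 4 (mod 9): 15·t ≡ 4 − 10 = -6 (mod 9).
    Divide the congruence (and modulus) by g = 3: 5·t ≡ -2 (mod 3).
    Reduce coefficients mod 3: 2·t ≡ 1 (mod 3).
    The inverse of 2 mod 3 is 2 (since 2·2 = 4 = 1·3 + 1), so t ≡ 2·1 = 2 ≡ 2 (mod 3).
    Then x = 10 + 15·2 = 40, valid modulo lcm(15, 9) = 45: x ≡ 40 (mod 45).
  Combine with x ≡ 0 (mod 8): gcd(45, 8) = 1; 0 - 40 = -40, which IS divisible by 1, so compatible.
    Write x = 40 + 45·t and substitute into x ≡ 0 (mod 8): 45·t ≡ 0 − 40 = -40 (mod 8).
    Reduce coefficients mod 8: 5·t ≡ 0 (mod 8).
    The inverse of 5 mod 8 is 5 (since 5·5 = 25 = 3·8 + 1), so t ≡ 5·0 = 0 ≡ 0 (mod 8).
    Then x = 40 + 45·0 = 40, valid modulo lcm(45, 8) = 360: x ≡ 40 (mod 360).
Verify: 40 mod 15 = 10, 40 mod 9 = 4, 40 mod 8 = 0.

x ≡ 40 (mod 360).


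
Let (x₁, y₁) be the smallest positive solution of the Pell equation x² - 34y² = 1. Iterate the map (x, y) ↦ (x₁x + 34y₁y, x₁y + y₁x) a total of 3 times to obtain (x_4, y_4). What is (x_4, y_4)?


Step 1: Find the fundamental solution (x₁, y₁) of x² - 34y² = 1.
  Expand √34 as a continued fraction. a₀ = ⌊√34⌋ = 5; iterate m_{k+1} = d_k·a_k − m_k, d_{k+1} = (34 − m_{k+1}²)/d_k, a_{k+1} = ⌊(a₀ + m_{k+1})/d_{k+1}⌋ (starting m₀ = 0, d₀ = 1), with convergents p_k = a_k·p_{k-1} + p_{k-2}, q_k = a_k·q_{k-1} + q_{k-2} (p₋₁ = 1, q₋₁ = 0):
  k = 0: a₀ = 5; p₀/q₀ = 5/1; p₀² − 34·q₀² = 25 − 34 = -9.
  k = 1: m = 5, d = 9, a = ⌊(5 + 5)/9⌋ = 1; p/q = (1·5 + 1)/(1·1 + 0) = 6/1; p² − 34·q² = 36 − 34 = 2.
  k = 2: m = 4, d = 2, a = ⌊(5 + 4)/2⌋ = 4; p/q = (4·6 + 5)/(4·1 + 1) = 29/5; p² − 34·q² = 841 − 850 = -9.
  k = 3: m = 4, d = 9, a = ⌊(5 + 4)/9⌋ = 1; p/q = (1·29 + 6)/(1·5 + 1) = 35/6; p² − 34·q² = 1225 − 1224 = 1.
  The first convergent with p² − 34·q² = 1 gives the fundamental solution (x₁, y₁) = (35, 6).
Step 2: Apply the recurrence (x_{n+1}, y_{n+1}) = (x₁x_n + 34y₁y_n, x₁y_n + y₁x_n) repeatedly.
  From (x_1, y_1) = (35, 6): x_2 = 35·35 + 34·6·6 = 2449; y_2 = 35·6 + 6·35 = 420.
  From (x_2, y_2) = (2449, 420): x_3 = 35·2449 + 34·6·420 = 171395; y_3 = 35·420 + 6·2449 = 29394.
  From (x_3, y_3) = (171395, 29394): x_4 = 35·171395 + 34·6·29394 = 11995201; y_4 = 35·29394 + 6·171395 = 2057160.
Step 3: Verify x_4² - 34·y_4² = 143884847030401 - 143884847030400 = 1 (should be 1). ✓

(x_1, y_1) = (35, 6); (x_4, y_4) = (11995201, 2057160).


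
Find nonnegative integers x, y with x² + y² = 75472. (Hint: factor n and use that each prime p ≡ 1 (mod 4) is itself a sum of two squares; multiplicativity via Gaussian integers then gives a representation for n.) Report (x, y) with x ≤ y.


Step 1: Factor n = 75472 = 2^4 · 53 · 89.
Step 2: Check the mod-4 condition on each prime factor: 2 = 2 (special); 53 ≡ 1 (mod 4), exponent 1; 89 ≡ 1 (mod 4), exponent 1.
All primes ≡ 3 (mod 4) appear to even exponent (or don't appear), so by the two-squares theorem n IS expressible as a sum of two squares.
Step 3: Build a representation. Group n = k² · m with k = 4 and m = 53 · 89 = 4717 (a product of primes ≡ 1 (mod 4)); a representation of m scales to one of n via (k·x)² + (k·y)² = k²(x² + y²). Each prime p ≡ 1 (mod 4) is itself a sum of two squares; find a² by testing p − a² for a perfect square:
  53: 53 − 1² = 52, 53 − 2² = 49 = 7² ⇒ 53 = 2² + 7².
  89: 89 − 1² = 88, 89 − 2² = 85, 89 − 3² = 80, 89 − 4² = 73, 89 − 5² = 64 = 8² ⇒ 89 = 5² + 8².
  Combine using the Brahmagupta–Fibonacci identity (a² + b²)(c² + d²) = (ac − bd)² + (ad + bc)² = (ac + bd)² + (ad − bc)²:
  53 · 89 = 4717: from (2² + 7²)(5² + 8²), take (2·5 − 7·8, 2·8 + 7·5) = (10 − 56, 16 + 35) = (-46, 51); dropping signs (only squares matter) gives (46, 51); check 46² + 51² = 2116 + 2601 = 4717 ✓.
  Scale by k = 4: (4·46, 4·51) = (184, 204).
Step 4: Order so x ≤ y and verify: 184² + 204² = 33856 + 41616 = 75472 = n. ✓

n = 75472 = 184² + 204² (one valid representation with x ≤ y).


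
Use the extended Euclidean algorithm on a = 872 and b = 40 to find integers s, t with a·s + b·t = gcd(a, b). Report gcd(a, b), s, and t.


Euclidean algorithm on (872, 40) — divide until remainder is 0:
  872 = 21 · 40 + 32
  40 = 1 · 32 + 8
  32 = 4 · 8 + 0
gcd(872, 40) = 8.
Track Bezout coefficients alongside the remainders: start with r₀ = 872 = a·1 + b·0 (s = 1, t = 0) and r₁ = 40 = a·0 + b·1 (s = 0, t = 1); each new remainder r_{k+1} = r_{k-1} − q_k·r_k inherits s_{k+1} = s_{k-1} − q_k·s_k, t_{k+1} = t_{k-1} − q_k·t_k, so r_k = a·s_k + b·t_k at every step:
  q = 21: r = 32, s = 1 − 21·0 = 1, t = 0 − 21·1 = -21  (check: 872·1 + 40·(-21) = 32)
  q = 1: r = 8, s = 0 − 1·1 = -1, t = 1 − 1·(-21) = 22  (check: 872·(-1) + 40·22 = 8)
The row with r = 8 (the gcd) gives the Bezout coefficients s = -1, t = 22.
Result: 872 · (-1) + 40 · (22) = 8.

gcd(872, 40) = 8; s = -1, t = 22 (check: 872·(-1) + 40·22 = 8).


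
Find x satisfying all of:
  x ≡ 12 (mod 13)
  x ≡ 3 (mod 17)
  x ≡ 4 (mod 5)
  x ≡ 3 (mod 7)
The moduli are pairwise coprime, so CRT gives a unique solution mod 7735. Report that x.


Product of moduli M = 13 · 17 · 5 · 7 = 7735.
Merge one congruence at a time:
  Start: x ≡ 12 (mod 13).
  Combine with x ≡ 3 (mod 17); new modulus lcm = 221.
    Write x = 12 + 13·t and substitute into x ≡ 3 (mod 17): 13·t ≡ 3 − 12 = -9 (mod 17).
    Reduce coefficients mod 17: 13·t ≡ 8 (mod 17).
    The inverse of 13 mod 17 is 4 (since 13·4 = 52 = 3·17 + 1), so t ≡ 4·8 = 32 ≡ 15 (mod 17).
    Then x = 12 + 13·15 = 207, valid modulo lcm(13, 17) = 221: x ≡ 207 (mod 221).
  Combine with x ≡ 4 (mod 5); new modulus lcm = 1105.
    Write x = 207 + 221·t and substitute into x ≡ 4 (mod 5): 221·t ≡ 4 − 207 = -203 (mod 5).
    Reduce coefficients mod 5: 1·t ≡ 2 (mod 5).
    So t ≡ 2 (mod 5).
    Then x = 207 + 221·2 = 649, valid modulo lcm(221, 5) = 1105: x ≡ 649 (mod 1105).
  Combine with x ≡ 3 (mod 7); new modulus lcm = 7735.
    Write x = 649 + 1105·t and substitute into x ≡ 3 (mod 7): 1105·t ≡ 3 − 649 = -646 (mod 7).
    Reduce coefficients mod 7: 6·t ≡ 5 (mod 7).
    The inverse of 6 mod 7 is 6 (since 6·6 = 36 = 5·7 + 1), so t ≡ 6·5 = 30 ≡ 2 (mod 7).
    Then x = 649 + 1105·2 = 2859, valid modulo lcm(1105, 7) = 7735: x ≡ 2859 (mod 7735).
Verify against each original: 2859 mod 13 = 12, 2859 mod 17 = 3, 2859 mod 5 = 4, 2859 mod 7 = 3.

x ≡ 2859 (mod 7735).


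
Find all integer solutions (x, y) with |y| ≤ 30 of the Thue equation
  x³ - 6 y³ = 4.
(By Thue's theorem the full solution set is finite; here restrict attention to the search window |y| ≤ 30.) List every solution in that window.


The equation is x³ - 6y³ = 4. For fixed y, x³ = 6·y³ + 4, so a solution requires the RHS to be a perfect cube.
Strategy: iterate y from -30 to 30, compute RHS = 6·y³ + 4, and check whether it is a (positive or negative) perfect cube.
Check small values of y:
  y = 0: RHS = 4 is not a perfect cube.
  y = 1: RHS = 10 is not a perfect cube.
  y = -1: RHS = -2 is not a perfect cube.
  y = 2: RHS = 52 is not a perfect cube.
  y = -2: RHS = -44 is not a perfect cube.
  y = 3: RHS = 166 is not a perfect cube.
  y = -3: RHS = -158 is not a perfect cube.
Continuing the search up to |y| = 30 finds no solutions either.
No (x, y) in the scanned range satisfies the equation.

No integer solutions with |y| ≤ 30.


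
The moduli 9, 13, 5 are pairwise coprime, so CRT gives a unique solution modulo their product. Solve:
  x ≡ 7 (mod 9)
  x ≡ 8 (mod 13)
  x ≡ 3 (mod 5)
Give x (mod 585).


Moduli 9, 13, 5 are pairwise coprime; by CRT there is a unique solution modulo M = 9 · 13 · 5 = 585.
Solve pairwise, accumulating the modulus:
  Start with x ≡ 7 (mod 9).
  Combine with x ≡ 8 (mod 13): since gcd(9, 13) = 1, we get a unique residue mod 117.
    Write x = 7 + 9·t and substitute into x ≡ 8 (mod 13): 9·t ≡ 8 − 7 = 1 (mod 13).
    The inverse of 9 mod 13 is 3 (since 9·3 = 27 = 2·13 + 1), so t ≡ 3·1 = 3 ≡ 3 (mod 13).
    Then x = 7 + 9·3 = 34, valid modulo lcm(9, 13) = 117: x ≡ 34 (mod 117).
  Combine with x ≡ 3 (mod 5): since gcd(117, 5) = 1, we get a unique residue mod 585.
    Write x = 34 + 117·t and substitute into x ≡ 3 (mod 5): 117·t ≡ 3 − 34 = -31 (mod 5).
    Reduce coefficients mod 5: 2·t ≡ 4 (mod 5).
    The inverse of 2 mod 5 is 3 (since 2·3 = 6 = 1·5 + 1), so t ≡ 3·4 = 12 ≡ 2 (mod 5).
    Then x = 34 + 117·2 = 268, valid modulo lcm(117, 5) = 585: x ≡ 268 (mod 585).
Verify: 268 mod 9 = 7 ✓, 268 mod 13 = 8 ✓, 268 mod 5 = 3 ✓.

x ≡ 268 (mod 585).


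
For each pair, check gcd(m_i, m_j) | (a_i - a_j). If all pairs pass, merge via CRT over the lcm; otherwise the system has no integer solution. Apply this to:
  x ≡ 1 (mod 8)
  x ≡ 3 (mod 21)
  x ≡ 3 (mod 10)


Moduli 8, 21, 10 are not pairwise coprime, so CRT works modulo lcm(m_i) when all pairwise compatibility conditions hold.
Pairwise compatibility: gcd(m_i, m_j) must divide a_i - a_j for every pair.
Merge one congruence at a time:
  Start: x ≡ 1 (mod 8).
  Combine with x ≡ 3 (mod 21): gcd(8, 21) = 1; 3 - 1 = 2, which IS divisible by 1, so compatible.
    Write x = 1 + 8·t and substitute into x ≡ 3 (mod 21): 8·t ≡ 3 − 1 = 2 (mod 21).
    The inverse of 8 mod 21 is 8 (since 8·8 = 64 = 3·21 + 1), so t ≡ 8·2 = 16 ≡ 16 (mod 21).
    Then x = 1 + 8·16 = 129, valid modulo lcm(8, 21) = 168: x ≡ 129 (mod 168).
  Combine with x ≡ 3 (mod 10): gcd(168, 10) = 2; 3 - 129 = -126, which IS divisible by 2, so compatible.
    Write x = 129 + 168·t and substitute into x ≡ 3 (mod 10): 168·t ≡ 3 − 129 = -126 (mod 10).
    Divide the congruence (and modulus) by g = 2: 84·t ≡ -63 (mod 5).
    Reduce coefficients mod 5: 4·t ≡ 2 (mod 5).
    The inverse of 4 mod 5 is 4 (since 4·4 = 16 = 3·5 + 1), so t ≡ 4·2 = 8 ≡ 3 (mod 5).
    Then x = 129 + 168·3 = 633, valid modulo lcm(168, 10) = 840: x ≡ 633 (mod 840).
Verify: 633 mod 8 = 1, 633 mod 21 = 3, 633 mod 10 = 3.

x ≡ 633 (mod 840).


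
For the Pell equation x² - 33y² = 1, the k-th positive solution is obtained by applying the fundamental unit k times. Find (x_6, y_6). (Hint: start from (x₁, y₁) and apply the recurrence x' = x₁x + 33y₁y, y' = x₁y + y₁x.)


Step 1: Find the fundamental solution (x₁, y₁) of x² - 33y² = 1.
  Expand √33 as a continued fraction. a₀ = ⌊√33⌋ = 5; iterate m_{k+1} = d_k·a_k − m_k, d_{k+1} = (33 − m_{k+1}²)/d_k, a_{k+1} = ⌊(a₀ + m_{k+1})/d_{k+1}⌋ (starting m₀ = 0, d₀ = 1), with convergents p_k = a_k·p_{k-1} + p_{k-2}, q_k = a_k·q_{k-1} + q_{k-2} (p₋₁ = 1, q₋₁ = 0):
  k = 0: a₀ = 5; p₀/q₀ = 5/1; p₀² − 33·q₀² = 25 − 33 = -8.
  k = 1: m = 5, d = 8, a = ⌊(5 + 5)/8⌋ = 1; p/q = (1·5 + 1)/(1·1 + 0) = 6/1; p² − 33·q² = 36 − 33 = 3.
  k = 2: m = 3, d = 3, a = ⌊(5 + 3)/3⌋ = 2; p/q = (2·6 + 5)/(2·1 + 1) = 17/3; p² − 33·q² = 289 − 297 = -8.
  k = 3: m = 3, d = 8, a = ⌊(5 + 3)/8⌋ = 1; p/q = (1·17 + 6)/(1·3 + 1) = 23/4; p² − 33·q² = 529 − 528 = 1.
  The first convergent with p² − 33·q² = 1 gives the fundamental solution (x₁, y₁) = (23, 4).
Step 2: Apply the recurrence (x_{n+1}, y_{n+1}) = (x₁x_n + 33y₁y_n, x₁y_n + y₁x_n) repeatedly.
  From (x_1, y_1) = (23, 4): x_2 = 23·23 + 33·4·4 = 1057; y_2 = 23·4 + 4·23 = 184.
  From (x_2, y_2) = (1057, 184): x_3 = 23·1057 + 33·4·184 = 48599; y_3 = 23·184 + 4·1057 = 8460.
  From (x_3, y_3) = (48599, 8460): x_4 = 23·48599 + 33·4·8460 = 2234497; y_4 = 23·8460 + 4·48599 = 388976.
  From (x_4, y_4) = (2234497, 388976): x_5 = 23·2234497 + 33·4·388976 = 102738263; y_5 = 23·388976 + 4·2234497 = 17884436.
  From (x_5, y_5) = (102738263, 17884436): x_6 = 23·102738263 + 33·4·17884436 = 4723725601; y_6 = 23·17884436 + 4·102738263 = 822295080.
Step 3: Verify x_6² - 33·y_6² = 22313583553542811201 - 22313583553542811200 = 1 (should be 1). ✓

(x_1, y_1) = (23, 4); (x_6, y_6) = (4723725601, 822295080).


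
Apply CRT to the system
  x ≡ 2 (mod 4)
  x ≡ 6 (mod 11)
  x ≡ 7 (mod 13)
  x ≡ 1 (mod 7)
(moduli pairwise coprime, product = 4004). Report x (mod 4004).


Product of moduli M = 4 · 11 · 13 · 7 = 4004.
Merge one congruence at a time:
  Start: x ≡ 2 (mod 4).
  Combine with x ≡ 6 (mod 11); new modulus lcm = 44.
    Write x = 2 + 4·t and substitute into x ≡ 6 (mod 11): 4·t ≡ 6 − 2 = 4 (mod 11).
    The inverse of 4 mod 11 is 3 (since 4·3 = 12 = 1·11 + 1), so t ≡ 3·4 = 12 ≡ 1 (mod 11).
    Then x = 2 + 4·1 = 6, valid modulo lcm(4, 11) = 44: x ≡ 6 (mod 44).
  Combine with x ≡ 7 (mod 13); new modulus lcm = 572.
    Write x = 6 + 44·t and substitute into x ≡ 7 (mod 13): 44·t ≡ 7 − 6 = 1 (mod 13).
    Reduce coefficients mod 13: 5·t ≡ 1 (mod 13).
    The inverse of 5 mod 13 is 8 (since 5·8 = 40 = 3·13 + 1), so t ≡ 8·1 = 8 ≡ 8 (mod 13).
    Then x = 6 + 44·8 = 358, valid modulo lcm(44, 13) = 572: x ≡ 358 (mod 572).
  Combine with x ≡ 1 (mod 7); new modulus lcm = 4004.
    Write x = 358 + 572·t and substitute into x ≡ 1 (mod 7): 572·t ≡ 1 − 358 = -357 (mod 7).
    Reduce coefficients mod 7: 5·t ≡ 0 (mod 7).
    The inverse of 5 mod 7 is 3 (since 5·3 = 15 = 2·7 + 1), so t ≡ 3·0 = 0 ≡ 0 (mod 7).
    Then x = 358 + 572·0 = 358, valid modulo lcm(572, 7) = 4004: x ≡ 358 (mod 4004).
Verify against each original: 358 mod 4 = 2, 358 mod 11 = 6, 358 mod 13 = 7, 358 mod 7 = 1.

x ≡ 358 (mod 4004).


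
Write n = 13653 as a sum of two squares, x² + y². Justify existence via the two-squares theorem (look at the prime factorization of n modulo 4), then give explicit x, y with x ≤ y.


Step 1: Factor n = 13653 = 3^2 · 37 · 41.
Step 2: Check the mod-4 condition on each prime factor: 3 ≡ 3 (mod 4), exponent 2 (must be even); 37 ≡ 1 (mod 4), exponent 1; 41 ≡ 1 (mod 4), exponent 1.
All primes ≡ 3 (mod 4) appear to even exponent (or don't appear), so by the two-squares theorem n IS expressible as a sum of two squares.
Step 3: Build a representation. Group n = k² · m with k = 3 and m = 37 · 41 = 1517 (a product of primes ≡ 1 (mod 4)); a representation of m scales to one of n via (k·x)² + (k·y)² = k²(x² + y²). Each prime p ≡ 1 (mod 4) is itself a sum of two squares; find a² by testing p − a² for a perfect square:
  37: 37 − 1² = 36 = 6² ⇒ 37 = 1² + 6².
  41: 41 − 1² = 40, 41 − 2² = 37, 41 − 3² = 32, 41 − 4² = 25 = 5² ⇒ 41 = 4² + 5².
  Combine using the Brahmagupta–Fibonacci identity (a² + b²)(c² + d²) = (ac − bd)² + (ad + bc)² = (ac + bd)² + (ad − bc)²:
  37 · 41 = 1517: from (1² + 6²)(4² + 5²), take (1·4 − 6·5, 1·5 + 6·4) = (4 − 30, 5 + 24) = (-26, 29); dropping signs (only squares matter) gives (26, 29); check 26² + 29² = 676 + 841 = 1517 ✓.
  Scale by k = 3: (3·26, 3·29) = (78, 87).
Step 4: Order so x ≤ y and verify: 78² + 87² = 6084 + 7569 = 13653 = n. ✓

n = 13653 = 78² + 87² (one valid representation with x ≤ y).


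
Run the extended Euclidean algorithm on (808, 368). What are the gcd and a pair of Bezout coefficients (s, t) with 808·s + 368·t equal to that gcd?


Euclidean algorithm on (808, 368) — divide until remainder is 0:
  808 = 2 · 368 + 72
  368 = 5 · 72 + 8
  72 = 9 · 8 + 0
gcd(808, 368) = 8.
Track Bezout coefficients alongside the remainders: start with r₀ = 808 = a·1 + b·0 (s = 1, t = 0) and r₁ = 368 = a·0 + b·1 (s = 0, t = 1); each new remainder r_{k+1} = r_{k-1} − q_k·r_k inherits s_{k+1} = s_{k-1} − q_k·s_k, t_{k+1} = t_{k-1} − q_k·t_k, so r_k = a·s_k + b·t_k at every step:
  q = 2: r = 72, s = 1 − 2·0 = 1, t = 0 − 2·1 = -2  (check: 808·1 + 368·(-2) = 72)
  q = 5: r = 8, s = 0 − 5·1 = -5, t = 1 − 5·(-2) = 11  (check: 808·(-5) + 368·11 = 8)
The row with r = 8 (the gcd) gives the Bezout coefficients s = -5, t = 11.
Result: 808 · (-5) + 368 · (11) = 8.

gcd(808, 368) = 8; s = -5, t = 11 (check: 808·(-5) + 368·11 = 8).


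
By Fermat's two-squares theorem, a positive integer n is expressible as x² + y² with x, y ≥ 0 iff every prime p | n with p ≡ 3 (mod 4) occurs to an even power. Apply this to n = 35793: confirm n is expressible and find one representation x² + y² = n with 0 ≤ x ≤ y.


Step 1: Factor n = 35793 = 3^2 · 41 · 97.
Step 2: Check the mod-4 condition on each prime factor: 3 ≡ 3 (mod 4), exponent 2 (must be even); 41 ≡ 1 (mod 4), exponent 1; 97 ≡ 1 (mod 4), exponent 1.
All primes ≡ 3 (mod 4) appear to even exponent (or don't appear), so by the two-squares theorem n IS expressible as a sum of two squares.
Step 3: Build a representation. Group n = k² · m with k = 3 and m = 41 · 97 = 3977 (a product of primes ≡ 1 (mod 4)); a representation of m scales to one of n via (k·x)² + (k·y)² = k²(x² + y²). Each prime p ≡ 1 (mod 4) is itself a sum of two squares; find a² by testing p − a² for a perfect square:
  41: 41 − 1² = 40, 41 − 2² = 37, 41 − 3² = 32, 41 − 4² = 25 = 5² ⇒ 41 = 4² + 5².
  97: 97 − 1² = 96, 97 − 2² = 93, 97 − 3² = 88, 97 − 4² = 81 = 9² ⇒ 97 = 4² + 9².
  Combine using the Brahmagupta–Fibonacci identity (a² + b²)(c² + d²) = (ac − bd)² + (ad + bc)² = (ac + bd)² + (ad − bc)²:
  41 · 97 = 3977: from (4² + 5²)(4² + 9²), take (4·4 − 5·9, 4·9 + 5·4) = (16 − 45, 36 + 20) = (-29, 56); dropping signs (only squares matter) gives (29, 56); check 29² + 56² = 841 + 3136 = 3977 ✓.
  Scale by k = 3: (3·29, 3·56) = (87, 168).
Step 4: Order so x ≤ y and verify: 87² + 168² = 7569 + 28224 = 35793 = n. ✓

n = 35793 = 87² + 168² (one valid representation with x ≤ y).


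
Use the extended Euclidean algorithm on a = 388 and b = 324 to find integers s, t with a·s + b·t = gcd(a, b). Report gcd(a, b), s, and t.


Euclidean algorithm on (388, 324) — divide until remainder is 0:
  388 = 1 · 324 + 64
  324 = 5 · 64 + 4
  64 = 16 · 4 + 0
gcd(388, 324) = 4.
Track Bezout coefficients alongside the remainders: start with r₀ = 388 = a·1 + b·0 (s = 1, t = 0) and r₁ = 324 = a·0 + b·1 (s = 0, t = 1); each new remainder r_{k+1} = r_{k-1} − q_k·r_k inherits s_{k+1} = s_{k-1} − q_k·s_k, t_{k+1} = t_{k-1} − q_k·t_k, so r_k = a·s_k + b·t_k at every step:
  q = 1: r = 64, s = 1 − 1·0 = 1, t = 0 − 1·1 = -1  (check: 388·1 + 324·(-1) = 64)
  q = 5: r = 4, s = 0 − 5·1 = -5, t = 1 − 5·(-1) = 6  (check: 388·(-5) + 324·6 = 4)
The row with r = 4 (the gcd) gives the Bezout coefficients s = -5, t = 6.
Result: 388 · (-5) + 324 · (6) = 4.

gcd(388, 324) = 4; s = -5, t = 6 (check: 388·(-5) + 324·6 = 4).
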